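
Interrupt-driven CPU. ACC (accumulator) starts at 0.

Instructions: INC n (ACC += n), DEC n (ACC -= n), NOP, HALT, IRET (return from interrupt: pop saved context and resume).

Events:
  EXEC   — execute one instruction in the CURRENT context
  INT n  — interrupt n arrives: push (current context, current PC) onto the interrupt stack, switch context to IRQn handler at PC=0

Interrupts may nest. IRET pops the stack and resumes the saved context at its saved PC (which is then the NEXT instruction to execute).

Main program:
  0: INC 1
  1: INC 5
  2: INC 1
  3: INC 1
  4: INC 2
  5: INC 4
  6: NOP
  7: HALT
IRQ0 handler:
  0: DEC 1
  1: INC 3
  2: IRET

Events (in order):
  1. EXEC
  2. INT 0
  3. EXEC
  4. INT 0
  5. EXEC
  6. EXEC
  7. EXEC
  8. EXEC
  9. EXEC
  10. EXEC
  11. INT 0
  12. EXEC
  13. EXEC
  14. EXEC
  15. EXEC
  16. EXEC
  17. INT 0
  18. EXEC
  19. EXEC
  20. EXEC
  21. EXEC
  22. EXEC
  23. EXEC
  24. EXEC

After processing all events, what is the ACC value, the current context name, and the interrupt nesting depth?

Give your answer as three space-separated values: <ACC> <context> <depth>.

Answer: 22 MAIN 0

Derivation:
Event 1 (EXEC): [MAIN] PC=0: INC 1 -> ACC=1
Event 2 (INT 0): INT 0 arrives: push (MAIN, PC=1), enter IRQ0 at PC=0 (depth now 1)
Event 3 (EXEC): [IRQ0] PC=0: DEC 1 -> ACC=0
Event 4 (INT 0): INT 0 arrives: push (IRQ0, PC=1), enter IRQ0 at PC=0 (depth now 2)
Event 5 (EXEC): [IRQ0] PC=0: DEC 1 -> ACC=-1
Event 6 (EXEC): [IRQ0] PC=1: INC 3 -> ACC=2
Event 7 (EXEC): [IRQ0] PC=2: IRET -> resume IRQ0 at PC=1 (depth now 1)
Event 8 (EXEC): [IRQ0] PC=1: INC 3 -> ACC=5
Event 9 (EXEC): [IRQ0] PC=2: IRET -> resume MAIN at PC=1 (depth now 0)
Event 10 (EXEC): [MAIN] PC=1: INC 5 -> ACC=10
Event 11 (INT 0): INT 0 arrives: push (MAIN, PC=2), enter IRQ0 at PC=0 (depth now 1)
Event 12 (EXEC): [IRQ0] PC=0: DEC 1 -> ACC=9
Event 13 (EXEC): [IRQ0] PC=1: INC 3 -> ACC=12
Event 14 (EXEC): [IRQ0] PC=2: IRET -> resume MAIN at PC=2 (depth now 0)
Event 15 (EXEC): [MAIN] PC=2: INC 1 -> ACC=13
Event 16 (EXEC): [MAIN] PC=3: INC 1 -> ACC=14
Event 17 (INT 0): INT 0 arrives: push (MAIN, PC=4), enter IRQ0 at PC=0 (depth now 1)
Event 18 (EXEC): [IRQ0] PC=0: DEC 1 -> ACC=13
Event 19 (EXEC): [IRQ0] PC=1: INC 3 -> ACC=16
Event 20 (EXEC): [IRQ0] PC=2: IRET -> resume MAIN at PC=4 (depth now 0)
Event 21 (EXEC): [MAIN] PC=4: INC 2 -> ACC=18
Event 22 (EXEC): [MAIN] PC=5: INC 4 -> ACC=22
Event 23 (EXEC): [MAIN] PC=6: NOP
Event 24 (EXEC): [MAIN] PC=7: HALT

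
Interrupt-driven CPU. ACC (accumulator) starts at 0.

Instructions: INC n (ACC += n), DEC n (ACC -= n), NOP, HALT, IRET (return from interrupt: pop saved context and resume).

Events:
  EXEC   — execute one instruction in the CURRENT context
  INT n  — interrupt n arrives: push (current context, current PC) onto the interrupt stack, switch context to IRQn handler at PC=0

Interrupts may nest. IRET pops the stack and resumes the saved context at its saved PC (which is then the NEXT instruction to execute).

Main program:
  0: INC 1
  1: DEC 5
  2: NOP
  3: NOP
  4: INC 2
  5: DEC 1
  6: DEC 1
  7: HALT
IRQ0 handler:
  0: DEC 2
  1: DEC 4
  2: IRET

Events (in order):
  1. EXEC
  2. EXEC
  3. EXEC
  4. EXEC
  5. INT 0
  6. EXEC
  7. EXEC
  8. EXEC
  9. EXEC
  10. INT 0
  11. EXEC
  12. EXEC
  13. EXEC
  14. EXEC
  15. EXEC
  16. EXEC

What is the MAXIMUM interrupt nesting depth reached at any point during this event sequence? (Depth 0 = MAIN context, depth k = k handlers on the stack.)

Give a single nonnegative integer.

Event 1 (EXEC): [MAIN] PC=0: INC 1 -> ACC=1 [depth=0]
Event 2 (EXEC): [MAIN] PC=1: DEC 5 -> ACC=-4 [depth=0]
Event 3 (EXEC): [MAIN] PC=2: NOP [depth=0]
Event 4 (EXEC): [MAIN] PC=3: NOP [depth=0]
Event 5 (INT 0): INT 0 arrives: push (MAIN, PC=4), enter IRQ0 at PC=0 (depth now 1) [depth=1]
Event 6 (EXEC): [IRQ0] PC=0: DEC 2 -> ACC=-6 [depth=1]
Event 7 (EXEC): [IRQ0] PC=1: DEC 4 -> ACC=-10 [depth=1]
Event 8 (EXEC): [IRQ0] PC=2: IRET -> resume MAIN at PC=4 (depth now 0) [depth=0]
Event 9 (EXEC): [MAIN] PC=4: INC 2 -> ACC=-8 [depth=0]
Event 10 (INT 0): INT 0 arrives: push (MAIN, PC=5), enter IRQ0 at PC=0 (depth now 1) [depth=1]
Event 11 (EXEC): [IRQ0] PC=0: DEC 2 -> ACC=-10 [depth=1]
Event 12 (EXEC): [IRQ0] PC=1: DEC 4 -> ACC=-14 [depth=1]
Event 13 (EXEC): [IRQ0] PC=2: IRET -> resume MAIN at PC=5 (depth now 0) [depth=0]
Event 14 (EXEC): [MAIN] PC=5: DEC 1 -> ACC=-15 [depth=0]
Event 15 (EXEC): [MAIN] PC=6: DEC 1 -> ACC=-16 [depth=0]
Event 16 (EXEC): [MAIN] PC=7: HALT [depth=0]
Max depth observed: 1

Answer: 1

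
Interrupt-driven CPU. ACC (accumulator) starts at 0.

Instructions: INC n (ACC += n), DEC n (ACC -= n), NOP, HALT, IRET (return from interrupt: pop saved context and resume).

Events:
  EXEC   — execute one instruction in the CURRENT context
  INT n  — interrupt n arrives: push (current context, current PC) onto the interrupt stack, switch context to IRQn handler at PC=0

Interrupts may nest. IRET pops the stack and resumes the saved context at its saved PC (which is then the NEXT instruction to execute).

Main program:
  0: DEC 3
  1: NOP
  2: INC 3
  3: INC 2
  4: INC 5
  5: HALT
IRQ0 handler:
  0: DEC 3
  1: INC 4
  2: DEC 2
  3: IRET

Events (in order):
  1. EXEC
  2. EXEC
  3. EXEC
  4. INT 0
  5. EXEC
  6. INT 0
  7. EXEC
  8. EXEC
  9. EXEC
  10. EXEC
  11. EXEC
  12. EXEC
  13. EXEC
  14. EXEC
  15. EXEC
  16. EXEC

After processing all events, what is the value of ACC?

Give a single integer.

Answer: 5

Derivation:
Event 1 (EXEC): [MAIN] PC=0: DEC 3 -> ACC=-3
Event 2 (EXEC): [MAIN] PC=1: NOP
Event 3 (EXEC): [MAIN] PC=2: INC 3 -> ACC=0
Event 4 (INT 0): INT 0 arrives: push (MAIN, PC=3), enter IRQ0 at PC=0 (depth now 1)
Event 5 (EXEC): [IRQ0] PC=0: DEC 3 -> ACC=-3
Event 6 (INT 0): INT 0 arrives: push (IRQ0, PC=1), enter IRQ0 at PC=0 (depth now 2)
Event 7 (EXEC): [IRQ0] PC=0: DEC 3 -> ACC=-6
Event 8 (EXEC): [IRQ0] PC=1: INC 4 -> ACC=-2
Event 9 (EXEC): [IRQ0] PC=2: DEC 2 -> ACC=-4
Event 10 (EXEC): [IRQ0] PC=3: IRET -> resume IRQ0 at PC=1 (depth now 1)
Event 11 (EXEC): [IRQ0] PC=1: INC 4 -> ACC=0
Event 12 (EXEC): [IRQ0] PC=2: DEC 2 -> ACC=-2
Event 13 (EXEC): [IRQ0] PC=3: IRET -> resume MAIN at PC=3 (depth now 0)
Event 14 (EXEC): [MAIN] PC=3: INC 2 -> ACC=0
Event 15 (EXEC): [MAIN] PC=4: INC 5 -> ACC=5
Event 16 (EXEC): [MAIN] PC=5: HALT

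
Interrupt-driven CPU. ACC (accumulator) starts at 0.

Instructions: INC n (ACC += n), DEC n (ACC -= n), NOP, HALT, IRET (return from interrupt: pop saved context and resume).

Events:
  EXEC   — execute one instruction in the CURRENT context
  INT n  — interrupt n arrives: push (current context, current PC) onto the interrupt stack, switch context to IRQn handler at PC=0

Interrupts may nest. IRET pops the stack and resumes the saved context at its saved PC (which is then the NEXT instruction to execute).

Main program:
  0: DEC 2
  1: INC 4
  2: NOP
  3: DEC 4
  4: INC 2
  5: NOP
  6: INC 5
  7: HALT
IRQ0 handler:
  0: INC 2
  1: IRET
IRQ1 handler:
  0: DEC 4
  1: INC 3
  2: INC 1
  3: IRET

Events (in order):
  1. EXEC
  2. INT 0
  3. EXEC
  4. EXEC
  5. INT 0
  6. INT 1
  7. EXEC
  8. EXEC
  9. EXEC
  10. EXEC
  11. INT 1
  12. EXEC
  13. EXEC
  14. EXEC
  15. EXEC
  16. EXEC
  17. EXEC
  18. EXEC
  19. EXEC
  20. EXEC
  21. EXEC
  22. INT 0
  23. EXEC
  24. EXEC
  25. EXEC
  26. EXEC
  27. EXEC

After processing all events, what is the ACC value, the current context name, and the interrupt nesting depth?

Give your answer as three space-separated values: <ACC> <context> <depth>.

Answer: 11 MAIN 0

Derivation:
Event 1 (EXEC): [MAIN] PC=0: DEC 2 -> ACC=-2
Event 2 (INT 0): INT 0 arrives: push (MAIN, PC=1), enter IRQ0 at PC=0 (depth now 1)
Event 3 (EXEC): [IRQ0] PC=0: INC 2 -> ACC=0
Event 4 (EXEC): [IRQ0] PC=1: IRET -> resume MAIN at PC=1 (depth now 0)
Event 5 (INT 0): INT 0 arrives: push (MAIN, PC=1), enter IRQ0 at PC=0 (depth now 1)
Event 6 (INT 1): INT 1 arrives: push (IRQ0, PC=0), enter IRQ1 at PC=0 (depth now 2)
Event 7 (EXEC): [IRQ1] PC=0: DEC 4 -> ACC=-4
Event 8 (EXEC): [IRQ1] PC=1: INC 3 -> ACC=-1
Event 9 (EXEC): [IRQ1] PC=2: INC 1 -> ACC=0
Event 10 (EXEC): [IRQ1] PC=3: IRET -> resume IRQ0 at PC=0 (depth now 1)
Event 11 (INT 1): INT 1 arrives: push (IRQ0, PC=0), enter IRQ1 at PC=0 (depth now 2)
Event 12 (EXEC): [IRQ1] PC=0: DEC 4 -> ACC=-4
Event 13 (EXEC): [IRQ1] PC=1: INC 3 -> ACC=-1
Event 14 (EXEC): [IRQ1] PC=2: INC 1 -> ACC=0
Event 15 (EXEC): [IRQ1] PC=3: IRET -> resume IRQ0 at PC=0 (depth now 1)
Event 16 (EXEC): [IRQ0] PC=0: INC 2 -> ACC=2
Event 17 (EXEC): [IRQ0] PC=1: IRET -> resume MAIN at PC=1 (depth now 0)
Event 18 (EXEC): [MAIN] PC=1: INC 4 -> ACC=6
Event 19 (EXEC): [MAIN] PC=2: NOP
Event 20 (EXEC): [MAIN] PC=3: DEC 4 -> ACC=2
Event 21 (EXEC): [MAIN] PC=4: INC 2 -> ACC=4
Event 22 (INT 0): INT 0 arrives: push (MAIN, PC=5), enter IRQ0 at PC=0 (depth now 1)
Event 23 (EXEC): [IRQ0] PC=0: INC 2 -> ACC=6
Event 24 (EXEC): [IRQ0] PC=1: IRET -> resume MAIN at PC=5 (depth now 0)
Event 25 (EXEC): [MAIN] PC=5: NOP
Event 26 (EXEC): [MAIN] PC=6: INC 5 -> ACC=11
Event 27 (EXEC): [MAIN] PC=7: HALT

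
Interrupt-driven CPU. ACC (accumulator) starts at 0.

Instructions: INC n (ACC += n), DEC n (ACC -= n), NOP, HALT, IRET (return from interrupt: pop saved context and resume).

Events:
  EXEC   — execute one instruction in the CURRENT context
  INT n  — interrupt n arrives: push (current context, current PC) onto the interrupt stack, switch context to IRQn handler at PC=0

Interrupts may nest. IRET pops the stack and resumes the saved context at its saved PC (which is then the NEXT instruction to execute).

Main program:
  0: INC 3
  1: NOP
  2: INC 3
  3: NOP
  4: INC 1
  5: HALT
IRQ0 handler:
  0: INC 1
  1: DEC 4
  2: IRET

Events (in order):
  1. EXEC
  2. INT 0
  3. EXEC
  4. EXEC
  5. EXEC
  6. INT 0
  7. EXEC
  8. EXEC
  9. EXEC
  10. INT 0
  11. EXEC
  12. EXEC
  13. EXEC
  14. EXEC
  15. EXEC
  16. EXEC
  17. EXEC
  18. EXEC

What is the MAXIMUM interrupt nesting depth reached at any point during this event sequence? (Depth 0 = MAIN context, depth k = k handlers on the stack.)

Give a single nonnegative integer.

Event 1 (EXEC): [MAIN] PC=0: INC 3 -> ACC=3 [depth=0]
Event 2 (INT 0): INT 0 arrives: push (MAIN, PC=1), enter IRQ0 at PC=0 (depth now 1) [depth=1]
Event 3 (EXEC): [IRQ0] PC=0: INC 1 -> ACC=4 [depth=1]
Event 4 (EXEC): [IRQ0] PC=1: DEC 4 -> ACC=0 [depth=1]
Event 5 (EXEC): [IRQ0] PC=2: IRET -> resume MAIN at PC=1 (depth now 0) [depth=0]
Event 6 (INT 0): INT 0 arrives: push (MAIN, PC=1), enter IRQ0 at PC=0 (depth now 1) [depth=1]
Event 7 (EXEC): [IRQ0] PC=0: INC 1 -> ACC=1 [depth=1]
Event 8 (EXEC): [IRQ0] PC=1: DEC 4 -> ACC=-3 [depth=1]
Event 9 (EXEC): [IRQ0] PC=2: IRET -> resume MAIN at PC=1 (depth now 0) [depth=0]
Event 10 (INT 0): INT 0 arrives: push (MAIN, PC=1), enter IRQ0 at PC=0 (depth now 1) [depth=1]
Event 11 (EXEC): [IRQ0] PC=0: INC 1 -> ACC=-2 [depth=1]
Event 12 (EXEC): [IRQ0] PC=1: DEC 4 -> ACC=-6 [depth=1]
Event 13 (EXEC): [IRQ0] PC=2: IRET -> resume MAIN at PC=1 (depth now 0) [depth=0]
Event 14 (EXEC): [MAIN] PC=1: NOP [depth=0]
Event 15 (EXEC): [MAIN] PC=2: INC 3 -> ACC=-3 [depth=0]
Event 16 (EXEC): [MAIN] PC=3: NOP [depth=0]
Event 17 (EXEC): [MAIN] PC=4: INC 1 -> ACC=-2 [depth=0]
Event 18 (EXEC): [MAIN] PC=5: HALT [depth=0]
Max depth observed: 1

Answer: 1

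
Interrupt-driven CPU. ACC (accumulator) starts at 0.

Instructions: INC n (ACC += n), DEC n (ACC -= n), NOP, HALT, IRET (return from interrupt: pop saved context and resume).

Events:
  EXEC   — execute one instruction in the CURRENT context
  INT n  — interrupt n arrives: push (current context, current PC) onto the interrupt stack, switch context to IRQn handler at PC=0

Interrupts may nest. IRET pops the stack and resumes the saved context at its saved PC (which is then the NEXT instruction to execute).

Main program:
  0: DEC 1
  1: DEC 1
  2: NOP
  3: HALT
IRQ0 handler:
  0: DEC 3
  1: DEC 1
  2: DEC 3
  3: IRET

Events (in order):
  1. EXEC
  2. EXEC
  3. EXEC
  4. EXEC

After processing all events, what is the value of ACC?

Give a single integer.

Answer: -2

Derivation:
Event 1 (EXEC): [MAIN] PC=0: DEC 1 -> ACC=-1
Event 2 (EXEC): [MAIN] PC=1: DEC 1 -> ACC=-2
Event 3 (EXEC): [MAIN] PC=2: NOP
Event 4 (EXEC): [MAIN] PC=3: HALT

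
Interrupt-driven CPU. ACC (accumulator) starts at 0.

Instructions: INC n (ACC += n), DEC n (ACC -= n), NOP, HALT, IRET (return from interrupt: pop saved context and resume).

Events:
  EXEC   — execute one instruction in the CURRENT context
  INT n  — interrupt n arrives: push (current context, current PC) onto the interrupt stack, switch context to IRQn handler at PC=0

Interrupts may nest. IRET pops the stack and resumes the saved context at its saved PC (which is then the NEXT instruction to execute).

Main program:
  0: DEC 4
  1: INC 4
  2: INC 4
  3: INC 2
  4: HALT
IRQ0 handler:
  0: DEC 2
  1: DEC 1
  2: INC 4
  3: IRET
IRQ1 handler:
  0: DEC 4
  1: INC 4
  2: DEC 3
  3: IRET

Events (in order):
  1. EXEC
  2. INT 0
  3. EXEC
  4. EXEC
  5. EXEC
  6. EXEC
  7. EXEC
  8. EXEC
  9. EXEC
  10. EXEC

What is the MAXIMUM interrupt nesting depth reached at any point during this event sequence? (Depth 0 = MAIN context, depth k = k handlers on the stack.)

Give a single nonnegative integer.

Answer: 1

Derivation:
Event 1 (EXEC): [MAIN] PC=0: DEC 4 -> ACC=-4 [depth=0]
Event 2 (INT 0): INT 0 arrives: push (MAIN, PC=1), enter IRQ0 at PC=0 (depth now 1) [depth=1]
Event 3 (EXEC): [IRQ0] PC=0: DEC 2 -> ACC=-6 [depth=1]
Event 4 (EXEC): [IRQ0] PC=1: DEC 1 -> ACC=-7 [depth=1]
Event 5 (EXEC): [IRQ0] PC=2: INC 4 -> ACC=-3 [depth=1]
Event 6 (EXEC): [IRQ0] PC=3: IRET -> resume MAIN at PC=1 (depth now 0) [depth=0]
Event 7 (EXEC): [MAIN] PC=1: INC 4 -> ACC=1 [depth=0]
Event 8 (EXEC): [MAIN] PC=2: INC 4 -> ACC=5 [depth=0]
Event 9 (EXEC): [MAIN] PC=3: INC 2 -> ACC=7 [depth=0]
Event 10 (EXEC): [MAIN] PC=4: HALT [depth=0]
Max depth observed: 1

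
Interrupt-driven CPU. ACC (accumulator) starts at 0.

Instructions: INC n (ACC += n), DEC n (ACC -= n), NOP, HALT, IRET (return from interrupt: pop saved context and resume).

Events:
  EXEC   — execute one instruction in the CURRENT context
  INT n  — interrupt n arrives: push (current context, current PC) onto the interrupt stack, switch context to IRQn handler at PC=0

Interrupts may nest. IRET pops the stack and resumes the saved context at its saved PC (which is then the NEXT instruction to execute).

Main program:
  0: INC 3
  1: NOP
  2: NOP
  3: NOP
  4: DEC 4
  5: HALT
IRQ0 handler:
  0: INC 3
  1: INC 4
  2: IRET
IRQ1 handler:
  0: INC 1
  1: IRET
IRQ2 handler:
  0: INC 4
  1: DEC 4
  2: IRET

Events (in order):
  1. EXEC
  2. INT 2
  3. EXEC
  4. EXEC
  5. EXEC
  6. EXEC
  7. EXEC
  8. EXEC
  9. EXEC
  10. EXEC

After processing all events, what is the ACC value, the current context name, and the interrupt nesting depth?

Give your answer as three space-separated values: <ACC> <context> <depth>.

Answer: -1 MAIN 0

Derivation:
Event 1 (EXEC): [MAIN] PC=0: INC 3 -> ACC=3
Event 2 (INT 2): INT 2 arrives: push (MAIN, PC=1), enter IRQ2 at PC=0 (depth now 1)
Event 3 (EXEC): [IRQ2] PC=0: INC 4 -> ACC=7
Event 4 (EXEC): [IRQ2] PC=1: DEC 4 -> ACC=3
Event 5 (EXEC): [IRQ2] PC=2: IRET -> resume MAIN at PC=1 (depth now 0)
Event 6 (EXEC): [MAIN] PC=1: NOP
Event 7 (EXEC): [MAIN] PC=2: NOP
Event 8 (EXEC): [MAIN] PC=3: NOP
Event 9 (EXEC): [MAIN] PC=4: DEC 4 -> ACC=-1
Event 10 (EXEC): [MAIN] PC=5: HALT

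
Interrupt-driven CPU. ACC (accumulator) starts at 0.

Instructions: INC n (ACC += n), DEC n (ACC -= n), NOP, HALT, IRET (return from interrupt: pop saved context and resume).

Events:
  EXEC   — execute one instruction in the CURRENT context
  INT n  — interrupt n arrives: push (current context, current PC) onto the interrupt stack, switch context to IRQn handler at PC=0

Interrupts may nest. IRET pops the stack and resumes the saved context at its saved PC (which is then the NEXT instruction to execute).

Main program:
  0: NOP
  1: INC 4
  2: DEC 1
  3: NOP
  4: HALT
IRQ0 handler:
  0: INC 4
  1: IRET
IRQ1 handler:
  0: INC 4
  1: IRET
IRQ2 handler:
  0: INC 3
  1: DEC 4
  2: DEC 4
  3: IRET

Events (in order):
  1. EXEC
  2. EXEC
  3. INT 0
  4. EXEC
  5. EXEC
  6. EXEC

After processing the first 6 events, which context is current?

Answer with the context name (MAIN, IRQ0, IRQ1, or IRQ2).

Answer: MAIN

Derivation:
Event 1 (EXEC): [MAIN] PC=0: NOP
Event 2 (EXEC): [MAIN] PC=1: INC 4 -> ACC=4
Event 3 (INT 0): INT 0 arrives: push (MAIN, PC=2), enter IRQ0 at PC=0 (depth now 1)
Event 4 (EXEC): [IRQ0] PC=0: INC 4 -> ACC=8
Event 5 (EXEC): [IRQ0] PC=1: IRET -> resume MAIN at PC=2 (depth now 0)
Event 6 (EXEC): [MAIN] PC=2: DEC 1 -> ACC=7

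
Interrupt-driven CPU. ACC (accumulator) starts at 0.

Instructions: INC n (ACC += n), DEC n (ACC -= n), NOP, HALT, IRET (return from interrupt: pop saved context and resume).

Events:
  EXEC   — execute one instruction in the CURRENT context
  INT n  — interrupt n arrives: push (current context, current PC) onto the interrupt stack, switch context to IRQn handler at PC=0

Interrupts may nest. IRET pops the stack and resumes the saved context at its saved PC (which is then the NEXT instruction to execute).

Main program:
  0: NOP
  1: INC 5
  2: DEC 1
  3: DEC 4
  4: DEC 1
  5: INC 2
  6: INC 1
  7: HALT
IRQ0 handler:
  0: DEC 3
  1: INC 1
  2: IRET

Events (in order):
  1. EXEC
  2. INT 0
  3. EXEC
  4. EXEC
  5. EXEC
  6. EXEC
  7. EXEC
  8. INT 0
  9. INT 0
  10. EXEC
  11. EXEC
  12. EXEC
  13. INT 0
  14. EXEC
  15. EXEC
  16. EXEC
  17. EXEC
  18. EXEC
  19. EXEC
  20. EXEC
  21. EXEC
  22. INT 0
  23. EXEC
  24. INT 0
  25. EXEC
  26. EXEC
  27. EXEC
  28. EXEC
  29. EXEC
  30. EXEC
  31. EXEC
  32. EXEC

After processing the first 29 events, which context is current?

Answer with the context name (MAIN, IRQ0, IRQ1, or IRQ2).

Event 1 (EXEC): [MAIN] PC=0: NOP
Event 2 (INT 0): INT 0 arrives: push (MAIN, PC=1), enter IRQ0 at PC=0 (depth now 1)
Event 3 (EXEC): [IRQ0] PC=0: DEC 3 -> ACC=-3
Event 4 (EXEC): [IRQ0] PC=1: INC 1 -> ACC=-2
Event 5 (EXEC): [IRQ0] PC=2: IRET -> resume MAIN at PC=1 (depth now 0)
Event 6 (EXEC): [MAIN] PC=1: INC 5 -> ACC=3
Event 7 (EXEC): [MAIN] PC=2: DEC 1 -> ACC=2
Event 8 (INT 0): INT 0 arrives: push (MAIN, PC=3), enter IRQ0 at PC=0 (depth now 1)
Event 9 (INT 0): INT 0 arrives: push (IRQ0, PC=0), enter IRQ0 at PC=0 (depth now 2)
Event 10 (EXEC): [IRQ0] PC=0: DEC 3 -> ACC=-1
Event 11 (EXEC): [IRQ0] PC=1: INC 1 -> ACC=0
Event 12 (EXEC): [IRQ0] PC=2: IRET -> resume IRQ0 at PC=0 (depth now 1)
Event 13 (INT 0): INT 0 arrives: push (IRQ0, PC=0), enter IRQ0 at PC=0 (depth now 2)
Event 14 (EXEC): [IRQ0] PC=0: DEC 3 -> ACC=-3
Event 15 (EXEC): [IRQ0] PC=1: INC 1 -> ACC=-2
Event 16 (EXEC): [IRQ0] PC=2: IRET -> resume IRQ0 at PC=0 (depth now 1)
Event 17 (EXEC): [IRQ0] PC=0: DEC 3 -> ACC=-5
Event 18 (EXEC): [IRQ0] PC=1: INC 1 -> ACC=-4
Event 19 (EXEC): [IRQ0] PC=2: IRET -> resume MAIN at PC=3 (depth now 0)
Event 20 (EXEC): [MAIN] PC=3: DEC 4 -> ACC=-8
Event 21 (EXEC): [MAIN] PC=4: DEC 1 -> ACC=-9
Event 22 (INT 0): INT 0 arrives: push (MAIN, PC=5), enter IRQ0 at PC=0 (depth now 1)
Event 23 (EXEC): [IRQ0] PC=0: DEC 3 -> ACC=-12
Event 24 (INT 0): INT 0 arrives: push (IRQ0, PC=1), enter IRQ0 at PC=0 (depth now 2)
Event 25 (EXEC): [IRQ0] PC=0: DEC 3 -> ACC=-15
Event 26 (EXEC): [IRQ0] PC=1: INC 1 -> ACC=-14
Event 27 (EXEC): [IRQ0] PC=2: IRET -> resume IRQ0 at PC=1 (depth now 1)
Event 28 (EXEC): [IRQ0] PC=1: INC 1 -> ACC=-13
Event 29 (EXEC): [IRQ0] PC=2: IRET -> resume MAIN at PC=5 (depth now 0)

Answer: MAIN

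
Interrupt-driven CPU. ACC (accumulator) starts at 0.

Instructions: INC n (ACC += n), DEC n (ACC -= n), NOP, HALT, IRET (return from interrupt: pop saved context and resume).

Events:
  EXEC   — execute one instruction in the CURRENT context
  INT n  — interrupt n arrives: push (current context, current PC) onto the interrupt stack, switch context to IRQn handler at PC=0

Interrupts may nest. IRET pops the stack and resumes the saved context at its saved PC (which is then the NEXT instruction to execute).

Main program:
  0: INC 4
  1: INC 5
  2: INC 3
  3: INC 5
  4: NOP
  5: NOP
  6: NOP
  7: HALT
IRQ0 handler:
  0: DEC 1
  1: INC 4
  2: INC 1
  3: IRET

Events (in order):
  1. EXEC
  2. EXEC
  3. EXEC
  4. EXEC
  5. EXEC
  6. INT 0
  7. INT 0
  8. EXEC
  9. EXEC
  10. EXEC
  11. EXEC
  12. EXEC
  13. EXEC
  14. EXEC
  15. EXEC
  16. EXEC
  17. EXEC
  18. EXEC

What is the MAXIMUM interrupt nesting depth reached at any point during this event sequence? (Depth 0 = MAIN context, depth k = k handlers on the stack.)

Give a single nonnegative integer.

Answer: 2

Derivation:
Event 1 (EXEC): [MAIN] PC=0: INC 4 -> ACC=4 [depth=0]
Event 2 (EXEC): [MAIN] PC=1: INC 5 -> ACC=9 [depth=0]
Event 3 (EXEC): [MAIN] PC=2: INC 3 -> ACC=12 [depth=0]
Event 4 (EXEC): [MAIN] PC=3: INC 5 -> ACC=17 [depth=0]
Event 5 (EXEC): [MAIN] PC=4: NOP [depth=0]
Event 6 (INT 0): INT 0 arrives: push (MAIN, PC=5), enter IRQ0 at PC=0 (depth now 1) [depth=1]
Event 7 (INT 0): INT 0 arrives: push (IRQ0, PC=0), enter IRQ0 at PC=0 (depth now 2) [depth=2]
Event 8 (EXEC): [IRQ0] PC=0: DEC 1 -> ACC=16 [depth=2]
Event 9 (EXEC): [IRQ0] PC=1: INC 4 -> ACC=20 [depth=2]
Event 10 (EXEC): [IRQ0] PC=2: INC 1 -> ACC=21 [depth=2]
Event 11 (EXEC): [IRQ0] PC=3: IRET -> resume IRQ0 at PC=0 (depth now 1) [depth=1]
Event 12 (EXEC): [IRQ0] PC=0: DEC 1 -> ACC=20 [depth=1]
Event 13 (EXEC): [IRQ0] PC=1: INC 4 -> ACC=24 [depth=1]
Event 14 (EXEC): [IRQ0] PC=2: INC 1 -> ACC=25 [depth=1]
Event 15 (EXEC): [IRQ0] PC=3: IRET -> resume MAIN at PC=5 (depth now 0) [depth=0]
Event 16 (EXEC): [MAIN] PC=5: NOP [depth=0]
Event 17 (EXEC): [MAIN] PC=6: NOP [depth=0]
Event 18 (EXEC): [MAIN] PC=7: HALT [depth=0]
Max depth observed: 2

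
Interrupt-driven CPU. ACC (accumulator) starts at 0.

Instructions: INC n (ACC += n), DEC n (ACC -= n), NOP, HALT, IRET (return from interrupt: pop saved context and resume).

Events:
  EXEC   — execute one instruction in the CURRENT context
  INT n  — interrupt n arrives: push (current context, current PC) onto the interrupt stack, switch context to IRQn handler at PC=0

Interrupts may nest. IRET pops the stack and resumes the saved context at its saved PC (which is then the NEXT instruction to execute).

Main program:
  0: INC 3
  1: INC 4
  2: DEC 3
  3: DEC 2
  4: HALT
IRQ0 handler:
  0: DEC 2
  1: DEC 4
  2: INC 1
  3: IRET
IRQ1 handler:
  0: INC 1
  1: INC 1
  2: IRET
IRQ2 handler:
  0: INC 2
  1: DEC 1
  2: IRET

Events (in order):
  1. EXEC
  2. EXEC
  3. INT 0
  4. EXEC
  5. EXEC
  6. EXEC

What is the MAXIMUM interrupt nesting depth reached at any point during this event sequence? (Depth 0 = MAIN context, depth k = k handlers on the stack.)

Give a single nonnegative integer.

Event 1 (EXEC): [MAIN] PC=0: INC 3 -> ACC=3 [depth=0]
Event 2 (EXEC): [MAIN] PC=1: INC 4 -> ACC=7 [depth=0]
Event 3 (INT 0): INT 0 arrives: push (MAIN, PC=2), enter IRQ0 at PC=0 (depth now 1) [depth=1]
Event 4 (EXEC): [IRQ0] PC=0: DEC 2 -> ACC=5 [depth=1]
Event 5 (EXEC): [IRQ0] PC=1: DEC 4 -> ACC=1 [depth=1]
Event 6 (EXEC): [IRQ0] PC=2: INC 1 -> ACC=2 [depth=1]
Max depth observed: 1

Answer: 1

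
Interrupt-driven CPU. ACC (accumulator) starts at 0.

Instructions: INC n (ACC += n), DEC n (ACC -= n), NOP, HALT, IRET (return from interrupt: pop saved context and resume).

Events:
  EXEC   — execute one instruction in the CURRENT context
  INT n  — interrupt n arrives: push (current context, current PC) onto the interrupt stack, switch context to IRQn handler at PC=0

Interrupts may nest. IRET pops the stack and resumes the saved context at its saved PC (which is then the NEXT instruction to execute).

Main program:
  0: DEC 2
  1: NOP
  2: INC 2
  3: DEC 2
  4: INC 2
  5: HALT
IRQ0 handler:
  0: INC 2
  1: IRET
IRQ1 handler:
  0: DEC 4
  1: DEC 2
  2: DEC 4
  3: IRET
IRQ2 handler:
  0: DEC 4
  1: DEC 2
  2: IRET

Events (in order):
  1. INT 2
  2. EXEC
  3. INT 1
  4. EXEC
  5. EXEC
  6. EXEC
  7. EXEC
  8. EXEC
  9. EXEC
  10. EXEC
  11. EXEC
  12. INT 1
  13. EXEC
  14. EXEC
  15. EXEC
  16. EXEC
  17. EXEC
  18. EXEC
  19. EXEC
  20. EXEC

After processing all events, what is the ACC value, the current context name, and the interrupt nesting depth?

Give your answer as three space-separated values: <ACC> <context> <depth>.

Event 1 (INT 2): INT 2 arrives: push (MAIN, PC=0), enter IRQ2 at PC=0 (depth now 1)
Event 2 (EXEC): [IRQ2] PC=0: DEC 4 -> ACC=-4
Event 3 (INT 1): INT 1 arrives: push (IRQ2, PC=1), enter IRQ1 at PC=0 (depth now 2)
Event 4 (EXEC): [IRQ1] PC=0: DEC 4 -> ACC=-8
Event 5 (EXEC): [IRQ1] PC=1: DEC 2 -> ACC=-10
Event 6 (EXEC): [IRQ1] PC=2: DEC 4 -> ACC=-14
Event 7 (EXEC): [IRQ1] PC=3: IRET -> resume IRQ2 at PC=1 (depth now 1)
Event 8 (EXEC): [IRQ2] PC=1: DEC 2 -> ACC=-16
Event 9 (EXEC): [IRQ2] PC=2: IRET -> resume MAIN at PC=0 (depth now 0)
Event 10 (EXEC): [MAIN] PC=0: DEC 2 -> ACC=-18
Event 11 (EXEC): [MAIN] PC=1: NOP
Event 12 (INT 1): INT 1 arrives: push (MAIN, PC=2), enter IRQ1 at PC=0 (depth now 1)
Event 13 (EXEC): [IRQ1] PC=0: DEC 4 -> ACC=-22
Event 14 (EXEC): [IRQ1] PC=1: DEC 2 -> ACC=-24
Event 15 (EXEC): [IRQ1] PC=2: DEC 4 -> ACC=-28
Event 16 (EXEC): [IRQ1] PC=3: IRET -> resume MAIN at PC=2 (depth now 0)
Event 17 (EXEC): [MAIN] PC=2: INC 2 -> ACC=-26
Event 18 (EXEC): [MAIN] PC=3: DEC 2 -> ACC=-28
Event 19 (EXEC): [MAIN] PC=4: INC 2 -> ACC=-26
Event 20 (EXEC): [MAIN] PC=5: HALT

Answer: -26 MAIN 0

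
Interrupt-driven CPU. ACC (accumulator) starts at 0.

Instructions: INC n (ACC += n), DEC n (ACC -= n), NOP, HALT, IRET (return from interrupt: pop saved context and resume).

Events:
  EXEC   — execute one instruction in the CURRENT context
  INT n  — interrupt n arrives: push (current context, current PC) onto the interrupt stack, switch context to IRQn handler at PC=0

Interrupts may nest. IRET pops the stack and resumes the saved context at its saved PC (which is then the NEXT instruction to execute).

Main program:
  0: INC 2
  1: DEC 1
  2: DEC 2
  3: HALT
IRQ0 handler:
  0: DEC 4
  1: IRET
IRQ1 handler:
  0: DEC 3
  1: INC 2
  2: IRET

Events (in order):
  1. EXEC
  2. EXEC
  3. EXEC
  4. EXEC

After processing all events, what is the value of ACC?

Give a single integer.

Event 1 (EXEC): [MAIN] PC=0: INC 2 -> ACC=2
Event 2 (EXEC): [MAIN] PC=1: DEC 1 -> ACC=1
Event 3 (EXEC): [MAIN] PC=2: DEC 2 -> ACC=-1
Event 4 (EXEC): [MAIN] PC=3: HALT

Answer: -1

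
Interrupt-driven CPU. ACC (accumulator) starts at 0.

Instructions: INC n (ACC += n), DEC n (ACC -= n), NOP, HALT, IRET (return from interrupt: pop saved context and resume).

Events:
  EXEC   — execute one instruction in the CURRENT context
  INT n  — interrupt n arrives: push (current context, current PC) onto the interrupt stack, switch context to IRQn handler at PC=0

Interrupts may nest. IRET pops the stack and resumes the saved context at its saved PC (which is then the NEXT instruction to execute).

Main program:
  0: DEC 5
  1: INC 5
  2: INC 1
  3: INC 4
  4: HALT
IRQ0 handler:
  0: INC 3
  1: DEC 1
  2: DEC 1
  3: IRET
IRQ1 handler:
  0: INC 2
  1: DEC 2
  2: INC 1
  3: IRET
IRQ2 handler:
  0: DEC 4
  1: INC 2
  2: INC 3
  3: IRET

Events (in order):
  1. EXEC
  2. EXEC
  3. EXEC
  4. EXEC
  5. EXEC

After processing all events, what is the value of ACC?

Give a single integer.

Answer: 5

Derivation:
Event 1 (EXEC): [MAIN] PC=0: DEC 5 -> ACC=-5
Event 2 (EXEC): [MAIN] PC=1: INC 5 -> ACC=0
Event 3 (EXEC): [MAIN] PC=2: INC 1 -> ACC=1
Event 4 (EXEC): [MAIN] PC=3: INC 4 -> ACC=5
Event 5 (EXEC): [MAIN] PC=4: HALT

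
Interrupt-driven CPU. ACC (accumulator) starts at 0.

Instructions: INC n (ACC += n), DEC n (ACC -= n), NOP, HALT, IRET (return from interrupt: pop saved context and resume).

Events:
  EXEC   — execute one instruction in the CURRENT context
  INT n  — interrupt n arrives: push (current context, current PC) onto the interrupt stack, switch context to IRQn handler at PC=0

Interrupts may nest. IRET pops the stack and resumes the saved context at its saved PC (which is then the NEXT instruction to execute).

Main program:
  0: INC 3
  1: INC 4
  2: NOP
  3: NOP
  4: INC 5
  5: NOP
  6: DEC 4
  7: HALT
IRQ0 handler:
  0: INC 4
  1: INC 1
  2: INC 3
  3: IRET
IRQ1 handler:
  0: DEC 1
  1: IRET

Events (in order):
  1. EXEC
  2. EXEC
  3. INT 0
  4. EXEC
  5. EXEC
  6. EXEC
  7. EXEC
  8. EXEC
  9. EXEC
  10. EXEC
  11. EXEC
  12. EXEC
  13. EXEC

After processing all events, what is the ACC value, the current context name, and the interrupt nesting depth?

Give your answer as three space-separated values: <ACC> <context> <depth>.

Answer: 16 MAIN 0

Derivation:
Event 1 (EXEC): [MAIN] PC=0: INC 3 -> ACC=3
Event 2 (EXEC): [MAIN] PC=1: INC 4 -> ACC=7
Event 3 (INT 0): INT 0 arrives: push (MAIN, PC=2), enter IRQ0 at PC=0 (depth now 1)
Event 4 (EXEC): [IRQ0] PC=0: INC 4 -> ACC=11
Event 5 (EXEC): [IRQ0] PC=1: INC 1 -> ACC=12
Event 6 (EXEC): [IRQ0] PC=2: INC 3 -> ACC=15
Event 7 (EXEC): [IRQ0] PC=3: IRET -> resume MAIN at PC=2 (depth now 0)
Event 8 (EXEC): [MAIN] PC=2: NOP
Event 9 (EXEC): [MAIN] PC=3: NOP
Event 10 (EXEC): [MAIN] PC=4: INC 5 -> ACC=20
Event 11 (EXEC): [MAIN] PC=5: NOP
Event 12 (EXEC): [MAIN] PC=6: DEC 4 -> ACC=16
Event 13 (EXEC): [MAIN] PC=7: HALT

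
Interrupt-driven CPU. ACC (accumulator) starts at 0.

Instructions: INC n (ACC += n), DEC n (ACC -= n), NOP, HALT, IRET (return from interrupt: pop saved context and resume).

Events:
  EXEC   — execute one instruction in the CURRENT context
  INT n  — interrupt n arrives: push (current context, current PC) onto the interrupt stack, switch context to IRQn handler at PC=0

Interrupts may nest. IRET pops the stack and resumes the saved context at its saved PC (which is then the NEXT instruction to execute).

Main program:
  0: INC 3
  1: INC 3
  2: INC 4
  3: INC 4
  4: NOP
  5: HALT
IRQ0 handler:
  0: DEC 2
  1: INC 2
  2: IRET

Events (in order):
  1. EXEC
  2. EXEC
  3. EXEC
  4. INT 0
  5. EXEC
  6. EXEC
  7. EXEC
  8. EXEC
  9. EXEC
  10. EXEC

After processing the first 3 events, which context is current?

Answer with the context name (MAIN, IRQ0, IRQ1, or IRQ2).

Answer: MAIN

Derivation:
Event 1 (EXEC): [MAIN] PC=0: INC 3 -> ACC=3
Event 2 (EXEC): [MAIN] PC=1: INC 3 -> ACC=6
Event 3 (EXEC): [MAIN] PC=2: INC 4 -> ACC=10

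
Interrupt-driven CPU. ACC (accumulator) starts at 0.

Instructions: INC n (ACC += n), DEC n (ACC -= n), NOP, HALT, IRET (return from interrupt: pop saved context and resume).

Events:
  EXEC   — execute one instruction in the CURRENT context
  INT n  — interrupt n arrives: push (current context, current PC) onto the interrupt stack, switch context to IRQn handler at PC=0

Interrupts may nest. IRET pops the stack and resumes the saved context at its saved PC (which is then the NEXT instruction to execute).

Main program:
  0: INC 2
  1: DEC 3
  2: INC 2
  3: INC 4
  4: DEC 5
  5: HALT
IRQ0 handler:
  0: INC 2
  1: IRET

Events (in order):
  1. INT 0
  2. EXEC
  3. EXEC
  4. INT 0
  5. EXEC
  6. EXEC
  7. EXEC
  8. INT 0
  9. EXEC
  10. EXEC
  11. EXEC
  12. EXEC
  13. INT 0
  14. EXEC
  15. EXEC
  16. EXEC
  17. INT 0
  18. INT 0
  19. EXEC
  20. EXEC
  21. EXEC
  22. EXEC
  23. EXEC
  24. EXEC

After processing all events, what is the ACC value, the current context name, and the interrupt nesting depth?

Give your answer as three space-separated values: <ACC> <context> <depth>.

Event 1 (INT 0): INT 0 arrives: push (MAIN, PC=0), enter IRQ0 at PC=0 (depth now 1)
Event 2 (EXEC): [IRQ0] PC=0: INC 2 -> ACC=2
Event 3 (EXEC): [IRQ0] PC=1: IRET -> resume MAIN at PC=0 (depth now 0)
Event 4 (INT 0): INT 0 arrives: push (MAIN, PC=0), enter IRQ0 at PC=0 (depth now 1)
Event 5 (EXEC): [IRQ0] PC=0: INC 2 -> ACC=4
Event 6 (EXEC): [IRQ0] PC=1: IRET -> resume MAIN at PC=0 (depth now 0)
Event 7 (EXEC): [MAIN] PC=0: INC 2 -> ACC=6
Event 8 (INT 0): INT 0 arrives: push (MAIN, PC=1), enter IRQ0 at PC=0 (depth now 1)
Event 9 (EXEC): [IRQ0] PC=0: INC 2 -> ACC=8
Event 10 (EXEC): [IRQ0] PC=1: IRET -> resume MAIN at PC=1 (depth now 0)
Event 11 (EXEC): [MAIN] PC=1: DEC 3 -> ACC=5
Event 12 (EXEC): [MAIN] PC=2: INC 2 -> ACC=7
Event 13 (INT 0): INT 0 arrives: push (MAIN, PC=3), enter IRQ0 at PC=0 (depth now 1)
Event 14 (EXEC): [IRQ0] PC=0: INC 2 -> ACC=9
Event 15 (EXEC): [IRQ0] PC=1: IRET -> resume MAIN at PC=3 (depth now 0)
Event 16 (EXEC): [MAIN] PC=3: INC 4 -> ACC=13
Event 17 (INT 0): INT 0 arrives: push (MAIN, PC=4), enter IRQ0 at PC=0 (depth now 1)
Event 18 (INT 0): INT 0 arrives: push (IRQ0, PC=0), enter IRQ0 at PC=0 (depth now 2)
Event 19 (EXEC): [IRQ0] PC=0: INC 2 -> ACC=15
Event 20 (EXEC): [IRQ0] PC=1: IRET -> resume IRQ0 at PC=0 (depth now 1)
Event 21 (EXEC): [IRQ0] PC=0: INC 2 -> ACC=17
Event 22 (EXEC): [IRQ0] PC=1: IRET -> resume MAIN at PC=4 (depth now 0)
Event 23 (EXEC): [MAIN] PC=4: DEC 5 -> ACC=12
Event 24 (EXEC): [MAIN] PC=5: HALT

Answer: 12 MAIN 0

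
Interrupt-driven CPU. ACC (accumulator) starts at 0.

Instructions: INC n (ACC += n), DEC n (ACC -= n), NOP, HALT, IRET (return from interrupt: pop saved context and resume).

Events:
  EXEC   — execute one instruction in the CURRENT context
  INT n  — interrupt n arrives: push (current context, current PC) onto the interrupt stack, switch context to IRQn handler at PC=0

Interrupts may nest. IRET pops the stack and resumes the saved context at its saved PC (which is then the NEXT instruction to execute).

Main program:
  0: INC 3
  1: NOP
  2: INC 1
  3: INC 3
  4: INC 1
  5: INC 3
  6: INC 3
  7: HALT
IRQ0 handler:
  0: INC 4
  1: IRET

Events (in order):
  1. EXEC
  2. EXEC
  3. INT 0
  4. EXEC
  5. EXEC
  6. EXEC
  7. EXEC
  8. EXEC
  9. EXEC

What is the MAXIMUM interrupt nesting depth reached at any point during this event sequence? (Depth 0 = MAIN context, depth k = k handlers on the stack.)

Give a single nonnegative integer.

Event 1 (EXEC): [MAIN] PC=0: INC 3 -> ACC=3 [depth=0]
Event 2 (EXEC): [MAIN] PC=1: NOP [depth=0]
Event 3 (INT 0): INT 0 arrives: push (MAIN, PC=2), enter IRQ0 at PC=0 (depth now 1) [depth=1]
Event 4 (EXEC): [IRQ0] PC=0: INC 4 -> ACC=7 [depth=1]
Event 5 (EXEC): [IRQ0] PC=1: IRET -> resume MAIN at PC=2 (depth now 0) [depth=0]
Event 6 (EXEC): [MAIN] PC=2: INC 1 -> ACC=8 [depth=0]
Event 7 (EXEC): [MAIN] PC=3: INC 3 -> ACC=11 [depth=0]
Event 8 (EXEC): [MAIN] PC=4: INC 1 -> ACC=12 [depth=0]
Event 9 (EXEC): [MAIN] PC=5: INC 3 -> ACC=15 [depth=0]
Max depth observed: 1

Answer: 1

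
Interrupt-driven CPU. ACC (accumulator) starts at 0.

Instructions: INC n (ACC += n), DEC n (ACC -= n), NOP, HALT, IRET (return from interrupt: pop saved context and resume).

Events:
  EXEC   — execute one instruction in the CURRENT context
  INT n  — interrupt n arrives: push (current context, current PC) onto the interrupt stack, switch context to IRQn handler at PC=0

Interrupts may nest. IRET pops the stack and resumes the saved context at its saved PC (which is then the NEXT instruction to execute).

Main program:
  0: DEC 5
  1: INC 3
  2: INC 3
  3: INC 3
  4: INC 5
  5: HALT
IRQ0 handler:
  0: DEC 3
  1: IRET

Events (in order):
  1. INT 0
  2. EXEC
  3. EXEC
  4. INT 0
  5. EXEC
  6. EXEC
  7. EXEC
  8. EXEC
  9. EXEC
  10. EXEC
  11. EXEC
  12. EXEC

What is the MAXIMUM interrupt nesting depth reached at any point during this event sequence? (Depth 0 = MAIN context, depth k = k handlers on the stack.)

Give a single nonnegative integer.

Answer: 1

Derivation:
Event 1 (INT 0): INT 0 arrives: push (MAIN, PC=0), enter IRQ0 at PC=0 (depth now 1) [depth=1]
Event 2 (EXEC): [IRQ0] PC=0: DEC 3 -> ACC=-3 [depth=1]
Event 3 (EXEC): [IRQ0] PC=1: IRET -> resume MAIN at PC=0 (depth now 0) [depth=0]
Event 4 (INT 0): INT 0 arrives: push (MAIN, PC=0), enter IRQ0 at PC=0 (depth now 1) [depth=1]
Event 5 (EXEC): [IRQ0] PC=0: DEC 3 -> ACC=-6 [depth=1]
Event 6 (EXEC): [IRQ0] PC=1: IRET -> resume MAIN at PC=0 (depth now 0) [depth=0]
Event 7 (EXEC): [MAIN] PC=0: DEC 5 -> ACC=-11 [depth=0]
Event 8 (EXEC): [MAIN] PC=1: INC 3 -> ACC=-8 [depth=0]
Event 9 (EXEC): [MAIN] PC=2: INC 3 -> ACC=-5 [depth=0]
Event 10 (EXEC): [MAIN] PC=3: INC 3 -> ACC=-2 [depth=0]
Event 11 (EXEC): [MAIN] PC=4: INC 5 -> ACC=3 [depth=0]
Event 12 (EXEC): [MAIN] PC=5: HALT [depth=0]
Max depth observed: 1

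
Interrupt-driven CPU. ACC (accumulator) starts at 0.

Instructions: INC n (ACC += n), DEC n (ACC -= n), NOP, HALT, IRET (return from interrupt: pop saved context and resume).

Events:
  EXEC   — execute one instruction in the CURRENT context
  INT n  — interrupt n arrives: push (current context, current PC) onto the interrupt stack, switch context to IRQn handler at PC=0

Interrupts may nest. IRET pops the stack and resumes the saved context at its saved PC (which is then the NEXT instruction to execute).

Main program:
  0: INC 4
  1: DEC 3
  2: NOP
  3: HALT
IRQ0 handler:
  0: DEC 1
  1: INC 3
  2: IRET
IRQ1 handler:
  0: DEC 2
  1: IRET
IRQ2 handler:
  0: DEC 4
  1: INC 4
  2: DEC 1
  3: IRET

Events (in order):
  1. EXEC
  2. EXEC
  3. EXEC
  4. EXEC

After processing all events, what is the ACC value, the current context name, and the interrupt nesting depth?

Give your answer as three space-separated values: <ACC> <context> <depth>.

Answer: 1 MAIN 0

Derivation:
Event 1 (EXEC): [MAIN] PC=0: INC 4 -> ACC=4
Event 2 (EXEC): [MAIN] PC=1: DEC 3 -> ACC=1
Event 3 (EXEC): [MAIN] PC=2: NOP
Event 4 (EXEC): [MAIN] PC=3: HALT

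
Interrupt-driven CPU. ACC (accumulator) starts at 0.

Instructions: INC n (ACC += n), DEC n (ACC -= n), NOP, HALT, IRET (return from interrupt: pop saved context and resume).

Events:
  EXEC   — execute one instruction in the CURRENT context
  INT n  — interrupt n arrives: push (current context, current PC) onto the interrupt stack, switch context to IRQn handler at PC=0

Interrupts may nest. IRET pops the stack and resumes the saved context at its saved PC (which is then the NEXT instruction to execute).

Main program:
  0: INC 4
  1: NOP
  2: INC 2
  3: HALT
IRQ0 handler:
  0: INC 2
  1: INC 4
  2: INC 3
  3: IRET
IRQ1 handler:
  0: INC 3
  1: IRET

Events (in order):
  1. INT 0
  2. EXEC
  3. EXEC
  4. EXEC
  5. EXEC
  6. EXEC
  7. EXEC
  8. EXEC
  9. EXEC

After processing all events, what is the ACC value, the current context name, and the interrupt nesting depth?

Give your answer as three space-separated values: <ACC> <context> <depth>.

Event 1 (INT 0): INT 0 arrives: push (MAIN, PC=0), enter IRQ0 at PC=0 (depth now 1)
Event 2 (EXEC): [IRQ0] PC=0: INC 2 -> ACC=2
Event 3 (EXEC): [IRQ0] PC=1: INC 4 -> ACC=6
Event 4 (EXEC): [IRQ0] PC=2: INC 3 -> ACC=9
Event 5 (EXEC): [IRQ0] PC=3: IRET -> resume MAIN at PC=0 (depth now 0)
Event 6 (EXEC): [MAIN] PC=0: INC 4 -> ACC=13
Event 7 (EXEC): [MAIN] PC=1: NOP
Event 8 (EXEC): [MAIN] PC=2: INC 2 -> ACC=15
Event 9 (EXEC): [MAIN] PC=3: HALT

Answer: 15 MAIN 0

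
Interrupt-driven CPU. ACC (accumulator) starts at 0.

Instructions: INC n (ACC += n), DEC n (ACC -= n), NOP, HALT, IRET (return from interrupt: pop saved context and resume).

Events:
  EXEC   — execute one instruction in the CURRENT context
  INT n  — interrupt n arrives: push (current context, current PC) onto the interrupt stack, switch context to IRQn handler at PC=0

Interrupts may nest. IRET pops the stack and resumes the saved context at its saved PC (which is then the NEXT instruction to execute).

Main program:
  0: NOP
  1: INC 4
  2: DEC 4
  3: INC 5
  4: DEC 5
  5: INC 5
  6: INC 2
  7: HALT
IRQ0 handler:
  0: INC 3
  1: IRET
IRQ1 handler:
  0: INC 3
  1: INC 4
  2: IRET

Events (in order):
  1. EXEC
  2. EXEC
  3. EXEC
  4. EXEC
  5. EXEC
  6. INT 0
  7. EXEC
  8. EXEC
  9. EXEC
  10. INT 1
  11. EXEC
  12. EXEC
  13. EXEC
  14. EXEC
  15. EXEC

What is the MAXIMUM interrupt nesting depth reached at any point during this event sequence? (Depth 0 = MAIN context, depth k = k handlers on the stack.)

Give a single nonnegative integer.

Event 1 (EXEC): [MAIN] PC=0: NOP [depth=0]
Event 2 (EXEC): [MAIN] PC=1: INC 4 -> ACC=4 [depth=0]
Event 3 (EXEC): [MAIN] PC=2: DEC 4 -> ACC=0 [depth=0]
Event 4 (EXEC): [MAIN] PC=3: INC 5 -> ACC=5 [depth=0]
Event 5 (EXEC): [MAIN] PC=4: DEC 5 -> ACC=0 [depth=0]
Event 6 (INT 0): INT 0 arrives: push (MAIN, PC=5), enter IRQ0 at PC=0 (depth now 1) [depth=1]
Event 7 (EXEC): [IRQ0] PC=0: INC 3 -> ACC=3 [depth=1]
Event 8 (EXEC): [IRQ0] PC=1: IRET -> resume MAIN at PC=5 (depth now 0) [depth=0]
Event 9 (EXEC): [MAIN] PC=5: INC 5 -> ACC=8 [depth=0]
Event 10 (INT 1): INT 1 arrives: push (MAIN, PC=6), enter IRQ1 at PC=0 (depth now 1) [depth=1]
Event 11 (EXEC): [IRQ1] PC=0: INC 3 -> ACC=11 [depth=1]
Event 12 (EXEC): [IRQ1] PC=1: INC 4 -> ACC=15 [depth=1]
Event 13 (EXEC): [IRQ1] PC=2: IRET -> resume MAIN at PC=6 (depth now 0) [depth=0]
Event 14 (EXEC): [MAIN] PC=6: INC 2 -> ACC=17 [depth=0]
Event 15 (EXEC): [MAIN] PC=7: HALT [depth=0]
Max depth observed: 1

Answer: 1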